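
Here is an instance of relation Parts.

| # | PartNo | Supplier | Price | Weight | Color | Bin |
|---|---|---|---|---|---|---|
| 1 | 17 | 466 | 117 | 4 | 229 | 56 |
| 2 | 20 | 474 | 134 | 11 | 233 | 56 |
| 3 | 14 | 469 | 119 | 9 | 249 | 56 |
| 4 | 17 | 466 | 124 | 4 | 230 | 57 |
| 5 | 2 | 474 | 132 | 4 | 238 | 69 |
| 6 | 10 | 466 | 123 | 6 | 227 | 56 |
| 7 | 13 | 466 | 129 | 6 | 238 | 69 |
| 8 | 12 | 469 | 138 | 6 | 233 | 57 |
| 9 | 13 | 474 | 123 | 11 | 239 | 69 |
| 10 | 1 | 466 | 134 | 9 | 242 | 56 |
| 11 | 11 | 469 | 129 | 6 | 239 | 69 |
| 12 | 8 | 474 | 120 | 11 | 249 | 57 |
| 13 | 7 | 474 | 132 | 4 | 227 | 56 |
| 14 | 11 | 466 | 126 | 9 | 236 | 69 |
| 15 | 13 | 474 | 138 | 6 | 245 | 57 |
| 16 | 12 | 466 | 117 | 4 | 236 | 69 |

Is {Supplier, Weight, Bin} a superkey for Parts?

Yes

All 16 rows have distinct {Supplier, Weight, Bin} values, so {Supplier, Weight, Bin} → (all attributes) holds and {Supplier, Weight, Bin} is a superkey.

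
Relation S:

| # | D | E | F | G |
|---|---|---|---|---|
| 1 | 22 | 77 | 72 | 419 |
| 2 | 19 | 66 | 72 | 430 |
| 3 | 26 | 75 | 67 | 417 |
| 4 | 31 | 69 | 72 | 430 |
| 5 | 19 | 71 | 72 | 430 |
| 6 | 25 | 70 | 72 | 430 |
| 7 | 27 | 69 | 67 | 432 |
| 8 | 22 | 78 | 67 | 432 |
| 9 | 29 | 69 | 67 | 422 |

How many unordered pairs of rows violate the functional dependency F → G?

9

F=72: violating pairs (1,2), (1,4), (1,5), (1,6) — 4 pairs.
F=67: violating pairs (3,7), (3,8), (3,9), (7,9), (8,9) — 5 pairs.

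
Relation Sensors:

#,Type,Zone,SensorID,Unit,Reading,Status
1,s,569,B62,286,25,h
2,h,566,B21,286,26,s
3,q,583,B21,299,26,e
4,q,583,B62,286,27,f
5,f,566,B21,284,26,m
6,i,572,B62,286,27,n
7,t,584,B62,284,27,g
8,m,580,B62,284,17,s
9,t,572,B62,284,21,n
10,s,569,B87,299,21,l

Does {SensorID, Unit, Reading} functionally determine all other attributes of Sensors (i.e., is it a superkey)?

No

Rows 4 and 6 have the same {SensorID, Unit, Reading} value (SensorID=B62, Unit=286, Reading=27) but are distinct tuples, so {SensorID, Unit, Reading} does not determine every attribute — not a superkey.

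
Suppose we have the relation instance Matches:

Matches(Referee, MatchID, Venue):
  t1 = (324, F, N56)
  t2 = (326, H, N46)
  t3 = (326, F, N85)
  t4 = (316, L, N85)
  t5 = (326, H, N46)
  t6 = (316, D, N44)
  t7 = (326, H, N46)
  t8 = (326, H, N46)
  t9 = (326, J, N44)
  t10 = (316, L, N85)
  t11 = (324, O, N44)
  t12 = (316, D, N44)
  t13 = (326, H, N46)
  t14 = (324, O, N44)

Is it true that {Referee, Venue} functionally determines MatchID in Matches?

(Referee=324, Venue=N56): row 1 → MatchID = F ✓
(Referee=326, Venue=N46): rows 2, 5, 7, 8, 13 → MatchID = H, H, H, H, H ✓
(Referee=326, Venue=N85): row 3 → MatchID = F ✓
(Referee=316, Venue=N85): rows 4, 10 → MatchID = L, L ✓
(Referee=316, Venue=N44): rows 6, 12 → MatchID = D, D ✓
(Referee=326, Venue=N44): row 9 → MatchID = J ✓
(Referee=324, Venue=N44): rows 11, 14 → MatchID = O, O ✓
Every {Referee, Venue} value is associated with a single MatchID value, so {Referee, Venue} → MatchID holds.

Yes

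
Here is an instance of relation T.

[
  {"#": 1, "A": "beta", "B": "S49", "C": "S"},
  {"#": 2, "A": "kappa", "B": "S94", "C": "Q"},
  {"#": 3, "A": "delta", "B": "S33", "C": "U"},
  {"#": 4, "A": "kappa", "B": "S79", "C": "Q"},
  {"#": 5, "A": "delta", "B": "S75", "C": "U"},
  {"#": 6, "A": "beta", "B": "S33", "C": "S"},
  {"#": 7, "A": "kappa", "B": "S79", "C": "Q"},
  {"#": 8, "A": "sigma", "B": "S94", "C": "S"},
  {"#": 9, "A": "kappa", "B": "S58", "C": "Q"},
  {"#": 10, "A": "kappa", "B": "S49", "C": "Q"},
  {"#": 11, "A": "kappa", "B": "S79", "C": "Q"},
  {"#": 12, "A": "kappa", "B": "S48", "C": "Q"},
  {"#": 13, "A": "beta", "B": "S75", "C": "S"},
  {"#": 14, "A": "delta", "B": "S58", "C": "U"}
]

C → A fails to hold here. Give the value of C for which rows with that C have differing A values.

C=S: rows 1, 6, 8, 13 → A takes values {beta, sigma} — violation
C=Q: rows 2, 4, 7, 9, 10, 11, 12 → A = kappa, kappa, kappa, kappa, kappa, kappa, kappa ✓
C=U: rows 3, 5, 14 → A = delta, delta, delta ✓
The only C value with inconsistent A is C=S.

S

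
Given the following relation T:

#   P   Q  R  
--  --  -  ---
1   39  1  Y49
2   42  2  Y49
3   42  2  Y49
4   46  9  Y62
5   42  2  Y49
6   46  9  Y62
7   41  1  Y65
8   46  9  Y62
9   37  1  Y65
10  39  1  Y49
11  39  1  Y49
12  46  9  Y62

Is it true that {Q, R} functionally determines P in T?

(Q=1, R=Y49): rows 1, 10, 11 → P = 39, 39, 39 ✓
(Q=2, R=Y49): rows 2, 3, 5 → P = 42, 42, 42 ✓
(Q=9, R=Y62): rows 4, 6, 8, 12 → P = 46, 46, 46, 46 ✓
(Q=1, R=Y65): rows 7, 9 → P takes values {41, 37} — violation
Two rows agree on {Q, R} but differ on P, so {Q, R} → P does not hold.

No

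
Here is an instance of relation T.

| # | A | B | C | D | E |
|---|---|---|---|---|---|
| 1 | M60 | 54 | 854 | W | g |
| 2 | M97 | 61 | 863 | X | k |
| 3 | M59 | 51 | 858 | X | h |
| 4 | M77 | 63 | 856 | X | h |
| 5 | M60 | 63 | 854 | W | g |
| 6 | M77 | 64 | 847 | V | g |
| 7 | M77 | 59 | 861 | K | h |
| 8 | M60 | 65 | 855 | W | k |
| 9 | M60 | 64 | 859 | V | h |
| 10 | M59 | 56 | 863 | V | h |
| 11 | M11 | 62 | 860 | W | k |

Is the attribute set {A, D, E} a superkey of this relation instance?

Rows 1 and 5 have the same {A, D, E} value (A=M60, D=W, E=g) but are distinct tuples, so {A, D, E} does not determine every attribute — not a superkey.

No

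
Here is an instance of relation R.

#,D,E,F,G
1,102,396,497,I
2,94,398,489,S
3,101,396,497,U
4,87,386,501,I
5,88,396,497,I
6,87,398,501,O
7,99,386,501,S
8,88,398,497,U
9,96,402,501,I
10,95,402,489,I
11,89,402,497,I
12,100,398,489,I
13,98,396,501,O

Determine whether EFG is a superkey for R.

No

Rows 1 and 5 have the same EFG value (E=396, F=497, G=I) but are distinct tuples, so EFG does not determine every attribute — not a superkey.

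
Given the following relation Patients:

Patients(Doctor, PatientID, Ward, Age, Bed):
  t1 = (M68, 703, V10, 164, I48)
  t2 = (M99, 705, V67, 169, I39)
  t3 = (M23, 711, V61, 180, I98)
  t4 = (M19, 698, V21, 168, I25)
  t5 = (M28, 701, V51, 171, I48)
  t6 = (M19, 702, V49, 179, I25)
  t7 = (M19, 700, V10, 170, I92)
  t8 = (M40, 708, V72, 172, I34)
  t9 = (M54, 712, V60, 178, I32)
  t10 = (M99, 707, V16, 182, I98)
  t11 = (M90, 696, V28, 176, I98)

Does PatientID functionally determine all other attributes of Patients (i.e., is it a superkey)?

All 11 rows have distinct PatientID values, so PatientID → (all attributes) holds and PatientID is a superkey.

Yes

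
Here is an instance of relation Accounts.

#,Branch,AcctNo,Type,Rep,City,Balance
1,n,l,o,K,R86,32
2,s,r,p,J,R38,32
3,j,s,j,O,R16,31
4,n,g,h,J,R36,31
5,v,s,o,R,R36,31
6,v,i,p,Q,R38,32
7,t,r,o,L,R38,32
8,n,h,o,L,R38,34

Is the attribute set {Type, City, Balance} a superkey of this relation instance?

Rows 2 and 6 have the same {Type, City, Balance} value (Type=p, City=R38, Balance=32) but are distinct tuples, so {Type, City, Balance} does not determine every attribute — not a superkey.

No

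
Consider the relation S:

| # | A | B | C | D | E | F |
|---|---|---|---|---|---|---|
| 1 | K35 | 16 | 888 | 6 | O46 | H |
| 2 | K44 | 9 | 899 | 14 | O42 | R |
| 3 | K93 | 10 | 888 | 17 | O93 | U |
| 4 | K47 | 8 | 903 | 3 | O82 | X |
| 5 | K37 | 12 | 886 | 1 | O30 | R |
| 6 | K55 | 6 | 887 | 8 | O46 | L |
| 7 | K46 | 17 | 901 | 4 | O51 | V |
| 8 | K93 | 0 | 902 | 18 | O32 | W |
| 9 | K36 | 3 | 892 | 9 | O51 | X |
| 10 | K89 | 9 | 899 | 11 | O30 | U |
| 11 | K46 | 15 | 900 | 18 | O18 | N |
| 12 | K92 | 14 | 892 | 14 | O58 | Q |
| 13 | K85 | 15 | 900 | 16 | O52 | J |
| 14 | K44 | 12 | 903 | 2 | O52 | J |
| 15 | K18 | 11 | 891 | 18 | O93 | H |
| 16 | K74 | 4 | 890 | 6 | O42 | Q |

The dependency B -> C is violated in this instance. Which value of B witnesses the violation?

B=16: row 1 → C = 888 ✓
B=9: rows 2, 10 → C = 899, 899 ✓
B=10: row 3 → C = 888 ✓
B=8: row 4 → C = 903 ✓
B=12: rows 5, 14 → C takes values {886, 903} — violation
B=6: row 6 → C = 887 ✓
B=17: row 7 → C = 901 ✓
B=0: row 8 → C = 902 ✓
B=3: row 9 → C = 892 ✓
B=15: rows 11, 13 → C = 900, 900 ✓
B=14: row 12 → C = 892 ✓
B=11: row 15 → C = 891 ✓
B=4: row 16 → C = 890 ✓
The only B value with inconsistent C is B=12.

12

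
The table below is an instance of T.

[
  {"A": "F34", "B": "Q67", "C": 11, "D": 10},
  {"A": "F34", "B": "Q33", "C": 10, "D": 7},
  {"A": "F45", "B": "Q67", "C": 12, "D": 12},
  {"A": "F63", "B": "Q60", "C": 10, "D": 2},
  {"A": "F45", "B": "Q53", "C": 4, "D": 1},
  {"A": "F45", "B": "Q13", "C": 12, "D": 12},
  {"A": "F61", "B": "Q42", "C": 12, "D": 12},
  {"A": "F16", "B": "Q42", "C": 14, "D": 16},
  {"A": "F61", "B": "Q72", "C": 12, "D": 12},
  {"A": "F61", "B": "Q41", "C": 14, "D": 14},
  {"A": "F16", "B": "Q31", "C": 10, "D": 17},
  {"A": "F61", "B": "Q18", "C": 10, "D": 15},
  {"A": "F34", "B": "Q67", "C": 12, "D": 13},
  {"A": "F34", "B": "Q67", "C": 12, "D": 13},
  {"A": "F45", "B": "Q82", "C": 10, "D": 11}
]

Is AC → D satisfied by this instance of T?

Yes

(A=F34, C=11): 1 row → D = 10 ✓
(A=F34, C=10): 1 row → D = 7 ✓
(A=F45, C=12): 2 rows → D = 12, 12 ✓
(A=F63, C=10): 1 row → D = 2 ✓
(A=F45, C=4): 1 row → D = 1 ✓
(A=F61, C=12): 2 rows → D = 12, 12 ✓
(A=F16, C=14): 1 row → D = 16 ✓
(A=F61, C=14): 1 row → D = 14 ✓
(A=F16, C=10): 1 row → D = 17 ✓
(A=F61, C=10): 1 row → D = 15 ✓
(A=F34, C=12): 2 rows → D = 13, 13 ✓
(A=F45, C=10): 1 row → D = 11 ✓
Every AC value is associated with a single D value, so AC → D holds.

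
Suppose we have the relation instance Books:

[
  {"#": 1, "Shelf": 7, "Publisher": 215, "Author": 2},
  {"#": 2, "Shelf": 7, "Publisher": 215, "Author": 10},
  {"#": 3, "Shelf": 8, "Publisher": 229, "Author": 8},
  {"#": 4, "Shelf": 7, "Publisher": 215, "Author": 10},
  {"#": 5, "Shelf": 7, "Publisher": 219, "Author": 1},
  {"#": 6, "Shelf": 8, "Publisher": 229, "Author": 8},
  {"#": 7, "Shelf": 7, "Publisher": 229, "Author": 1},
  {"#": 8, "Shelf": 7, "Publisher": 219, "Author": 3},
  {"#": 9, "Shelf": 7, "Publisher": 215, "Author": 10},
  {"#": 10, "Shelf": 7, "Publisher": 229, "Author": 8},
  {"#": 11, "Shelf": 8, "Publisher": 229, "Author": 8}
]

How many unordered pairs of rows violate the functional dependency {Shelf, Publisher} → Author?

5

(Shelf=7, Publisher=215): violating pairs (1,2), (1,4), (1,9) — 3 pairs.
(Shelf=8, Publisher=229): all 3 rows agree on Author — 0 pairs.
(Shelf=7, Publisher=219): violating pairs (5,8) — 1 pair.
(Shelf=7, Publisher=229): violating pairs (7,10) — 1 pair.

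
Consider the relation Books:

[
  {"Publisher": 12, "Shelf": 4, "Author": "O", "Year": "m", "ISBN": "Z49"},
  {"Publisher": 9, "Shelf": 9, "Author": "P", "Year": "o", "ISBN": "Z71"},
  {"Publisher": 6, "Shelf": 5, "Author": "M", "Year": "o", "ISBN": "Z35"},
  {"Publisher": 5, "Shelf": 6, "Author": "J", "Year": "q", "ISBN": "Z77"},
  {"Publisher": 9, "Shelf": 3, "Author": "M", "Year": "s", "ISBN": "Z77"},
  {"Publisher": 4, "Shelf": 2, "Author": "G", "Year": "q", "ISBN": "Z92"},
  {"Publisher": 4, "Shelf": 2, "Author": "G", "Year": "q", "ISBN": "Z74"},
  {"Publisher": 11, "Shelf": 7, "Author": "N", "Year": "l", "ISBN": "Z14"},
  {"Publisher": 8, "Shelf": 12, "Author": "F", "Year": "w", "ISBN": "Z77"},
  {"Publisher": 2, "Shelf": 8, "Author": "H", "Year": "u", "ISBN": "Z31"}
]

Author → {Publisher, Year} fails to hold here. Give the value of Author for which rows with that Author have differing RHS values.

Author=O: 1 row → {Publisher,Year} = (12, m) ✓
Author=P: 1 row → {Publisher,Year} = (9, o) ✓
Author=M: 2 rows → {Publisher,Year} takes values {(6, o), (9, s)} — violation
Author=J: 1 row → {Publisher,Year} = (5, q) ✓
Author=G: 2 rows → {Publisher,Year} = (4, q), (4, q) ✓
Author=N: 1 row → {Publisher,Year} = (11, l) ✓
Author=F: 1 row → {Publisher,Year} = (8, w) ✓
Author=H: 1 row → {Publisher,Year} = (2, u) ✓
The only Author value with inconsistent RHS is Author=M.

M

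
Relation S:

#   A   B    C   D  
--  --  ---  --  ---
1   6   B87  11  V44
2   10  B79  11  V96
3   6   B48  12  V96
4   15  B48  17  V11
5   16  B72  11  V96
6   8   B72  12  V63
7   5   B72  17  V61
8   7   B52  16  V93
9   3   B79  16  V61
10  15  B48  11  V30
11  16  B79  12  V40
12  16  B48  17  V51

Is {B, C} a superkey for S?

Rows 4 and 12 have the same {B, C} value (B=B48, C=17) but are distinct tuples, so {B, C} does not determine every attribute — not a superkey.

No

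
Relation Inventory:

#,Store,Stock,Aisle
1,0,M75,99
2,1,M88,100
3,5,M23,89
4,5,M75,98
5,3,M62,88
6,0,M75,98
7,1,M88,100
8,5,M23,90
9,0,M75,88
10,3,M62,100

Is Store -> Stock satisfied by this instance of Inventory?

No

Store=0: rows 1, 6, 9 → Stock = M75, M75, M75 ✓
Store=1: rows 2, 7 → Stock = M88, M88 ✓
Store=5: rows 3, 4, 8 → Stock takes values {M23, M75} — violation
Store=3: rows 5, 10 → Stock = M62, M62 ✓
Two rows agree on Store but differ on Stock, so Store -> Stock does not hold.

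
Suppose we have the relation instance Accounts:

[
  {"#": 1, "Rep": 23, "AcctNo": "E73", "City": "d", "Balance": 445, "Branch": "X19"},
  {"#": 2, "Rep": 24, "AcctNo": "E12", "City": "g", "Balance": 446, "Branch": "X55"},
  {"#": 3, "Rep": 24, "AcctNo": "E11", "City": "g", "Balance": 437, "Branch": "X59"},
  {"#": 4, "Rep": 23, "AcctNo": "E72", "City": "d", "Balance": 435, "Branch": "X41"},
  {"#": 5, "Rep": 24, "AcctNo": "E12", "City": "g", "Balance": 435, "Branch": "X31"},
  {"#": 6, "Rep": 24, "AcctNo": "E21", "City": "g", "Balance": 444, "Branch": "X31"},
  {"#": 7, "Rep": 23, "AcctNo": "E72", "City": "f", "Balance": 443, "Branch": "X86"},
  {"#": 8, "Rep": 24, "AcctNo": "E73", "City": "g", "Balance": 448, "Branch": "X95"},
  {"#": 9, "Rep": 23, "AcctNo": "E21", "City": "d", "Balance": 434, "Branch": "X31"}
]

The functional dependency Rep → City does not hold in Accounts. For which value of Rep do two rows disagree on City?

Rep=23: rows 1, 4, 7, 9 → City takes values {d, f} — violation
Rep=24: rows 2, 3, 5, 6, 8 → City = g, g, g, g, g ✓
The only Rep value with inconsistent City is Rep=23.

23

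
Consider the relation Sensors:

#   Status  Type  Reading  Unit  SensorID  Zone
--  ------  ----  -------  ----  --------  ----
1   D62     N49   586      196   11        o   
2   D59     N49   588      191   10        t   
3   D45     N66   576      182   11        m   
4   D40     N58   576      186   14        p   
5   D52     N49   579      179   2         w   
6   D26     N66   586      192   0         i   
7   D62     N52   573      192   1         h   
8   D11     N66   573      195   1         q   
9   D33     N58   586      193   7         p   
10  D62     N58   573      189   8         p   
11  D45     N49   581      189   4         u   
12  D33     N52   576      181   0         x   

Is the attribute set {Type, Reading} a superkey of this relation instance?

Yes

All 12 rows have distinct {Type, Reading} values, so {Type, Reading} → (all attributes) holds and {Type, Reading} is a superkey.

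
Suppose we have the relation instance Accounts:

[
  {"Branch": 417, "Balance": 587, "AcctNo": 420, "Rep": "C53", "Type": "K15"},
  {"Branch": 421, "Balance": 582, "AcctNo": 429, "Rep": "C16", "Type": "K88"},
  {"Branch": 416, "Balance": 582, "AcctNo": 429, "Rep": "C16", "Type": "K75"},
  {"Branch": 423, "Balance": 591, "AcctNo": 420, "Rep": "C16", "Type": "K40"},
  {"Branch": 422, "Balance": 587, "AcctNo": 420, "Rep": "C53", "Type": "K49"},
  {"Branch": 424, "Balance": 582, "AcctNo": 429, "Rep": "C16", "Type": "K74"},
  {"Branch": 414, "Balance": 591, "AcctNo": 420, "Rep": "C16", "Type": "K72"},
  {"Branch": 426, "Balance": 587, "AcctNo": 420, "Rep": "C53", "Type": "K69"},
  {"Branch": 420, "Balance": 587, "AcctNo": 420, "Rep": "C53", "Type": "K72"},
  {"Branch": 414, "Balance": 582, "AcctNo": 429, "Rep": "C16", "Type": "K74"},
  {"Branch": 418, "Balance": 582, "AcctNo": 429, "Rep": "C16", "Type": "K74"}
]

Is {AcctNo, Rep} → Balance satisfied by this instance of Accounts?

Yes

(AcctNo=420, Rep=C53): 4 rows → Balance = 587, 587, 587, 587 ✓
(AcctNo=429, Rep=C16): 5 rows → Balance = 582, 582, 582, 582, 582 ✓
(AcctNo=420, Rep=C16): 2 rows → Balance = 591, 591 ✓
Every {AcctNo, Rep} value is associated with a single Balance value, so {AcctNo, Rep} → Balance holds.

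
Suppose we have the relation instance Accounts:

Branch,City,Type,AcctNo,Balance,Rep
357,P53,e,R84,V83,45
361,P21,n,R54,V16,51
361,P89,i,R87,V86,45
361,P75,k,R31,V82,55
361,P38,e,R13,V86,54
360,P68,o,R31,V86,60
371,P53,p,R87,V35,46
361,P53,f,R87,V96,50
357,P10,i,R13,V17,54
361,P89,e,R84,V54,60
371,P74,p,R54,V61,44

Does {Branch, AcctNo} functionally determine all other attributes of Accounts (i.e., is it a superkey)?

No

Two distinct rows share (Branch=361, AcctNo=R87), so {Branch, AcctNo} does not determine every attribute — not a superkey.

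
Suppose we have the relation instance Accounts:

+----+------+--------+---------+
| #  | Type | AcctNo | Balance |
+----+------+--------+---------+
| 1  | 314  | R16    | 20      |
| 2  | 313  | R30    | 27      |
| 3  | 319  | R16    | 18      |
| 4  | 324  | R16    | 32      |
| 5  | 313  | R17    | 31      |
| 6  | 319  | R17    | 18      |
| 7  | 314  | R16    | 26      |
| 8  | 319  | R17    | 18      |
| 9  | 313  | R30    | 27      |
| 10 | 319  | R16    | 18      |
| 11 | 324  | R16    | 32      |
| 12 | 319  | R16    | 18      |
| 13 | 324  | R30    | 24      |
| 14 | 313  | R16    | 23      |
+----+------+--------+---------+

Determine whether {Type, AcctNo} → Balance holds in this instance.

(Type=314, AcctNo=R16): rows 1, 7 → Balance takes values {20, 26} — violation
(Type=313, AcctNo=R30): rows 2, 9 → Balance = 27, 27 ✓
(Type=319, AcctNo=R16): rows 3, 10, 12 → Balance = 18, 18, 18 ✓
(Type=324, AcctNo=R16): rows 4, 11 → Balance = 32, 32 ✓
(Type=313, AcctNo=R17): row 5 → Balance = 31 ✓
(Type=319, AcctNo=R17): rows 6, 8 → Balance = 18, 18 ✓
(Type=324, AcctNo=R30): row 13 → Balance = 24 ✓
(Type=313, AcctNo=R16): row 14 → Balance = 23 ✓
Two rows agree on {Type, AcctNo} but differ on Balance, so {Type, AcctNo} → Balance does not hold.

No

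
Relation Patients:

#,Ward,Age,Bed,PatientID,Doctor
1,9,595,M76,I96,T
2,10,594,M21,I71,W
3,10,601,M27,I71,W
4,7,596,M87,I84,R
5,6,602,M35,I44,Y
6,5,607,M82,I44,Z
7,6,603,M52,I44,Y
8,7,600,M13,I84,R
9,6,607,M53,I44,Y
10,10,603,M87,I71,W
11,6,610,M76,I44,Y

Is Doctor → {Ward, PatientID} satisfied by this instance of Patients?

Yes

Doctor=T: row 1 → {Ward,PatientID} = (9, I96) ✓
Doctor=W: rows 2, 3, 10 → {Ward,PatientID} = (10, I71), (10, I71), (10, I71) ✓
Doctor=R: rows 4, 8 → {Ward,PatientID} = (7, I84), (7, I84) ✓
Doctor=Y: rows 5, 7, 9, 11 → {Ward,PatientID} = (6, I44), (6, I44), (6, I44), (6, I44) ✓
Doctor=Z: row 6 → {Ward,PatientID} = (5, I44) ✓
Every Doctor value is associated with a single {Ward, PatientID} value, so Doctor → {Ward, PatientID} holds.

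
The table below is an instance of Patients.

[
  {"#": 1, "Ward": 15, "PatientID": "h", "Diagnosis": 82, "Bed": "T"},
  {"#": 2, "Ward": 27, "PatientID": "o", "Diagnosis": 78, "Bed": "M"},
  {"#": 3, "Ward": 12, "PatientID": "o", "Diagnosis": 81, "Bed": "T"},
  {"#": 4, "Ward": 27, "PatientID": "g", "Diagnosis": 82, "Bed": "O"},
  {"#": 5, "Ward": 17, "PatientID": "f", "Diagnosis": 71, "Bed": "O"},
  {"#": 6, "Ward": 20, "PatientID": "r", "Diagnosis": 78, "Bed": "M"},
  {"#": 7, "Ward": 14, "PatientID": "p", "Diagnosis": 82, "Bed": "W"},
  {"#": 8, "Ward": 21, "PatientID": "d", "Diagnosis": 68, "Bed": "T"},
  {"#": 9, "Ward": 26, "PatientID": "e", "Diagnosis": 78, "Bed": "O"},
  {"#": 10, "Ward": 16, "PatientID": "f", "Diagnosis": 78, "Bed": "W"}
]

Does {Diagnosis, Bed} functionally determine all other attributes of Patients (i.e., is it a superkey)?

No

Rows 2 and 6 have the same {Diagnosis, Bed} value (Diagnosis=78, Bed=M) but are distinct tuples, so {Diagnosis, Bed} does not determine every attribute — not a superkey.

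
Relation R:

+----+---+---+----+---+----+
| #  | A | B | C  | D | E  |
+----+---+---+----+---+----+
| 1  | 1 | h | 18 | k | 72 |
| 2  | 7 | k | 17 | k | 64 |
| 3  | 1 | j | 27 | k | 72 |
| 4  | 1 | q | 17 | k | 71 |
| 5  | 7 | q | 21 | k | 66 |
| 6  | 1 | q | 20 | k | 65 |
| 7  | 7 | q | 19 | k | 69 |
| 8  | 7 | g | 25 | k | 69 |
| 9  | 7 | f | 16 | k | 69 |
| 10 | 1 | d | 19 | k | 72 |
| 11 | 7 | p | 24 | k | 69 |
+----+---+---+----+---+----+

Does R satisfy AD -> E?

(A=1, D=k): rows 1, 3, 4, 6, 10 → E takes values {72, 71, 65} — violation
(A=7, D=k): rows 2, 5, 7, 8, 9, 11 → E takes values {64, 66, 69} — violation
Two rows agree on AD but differ on E, so AD -> E does not hold.

No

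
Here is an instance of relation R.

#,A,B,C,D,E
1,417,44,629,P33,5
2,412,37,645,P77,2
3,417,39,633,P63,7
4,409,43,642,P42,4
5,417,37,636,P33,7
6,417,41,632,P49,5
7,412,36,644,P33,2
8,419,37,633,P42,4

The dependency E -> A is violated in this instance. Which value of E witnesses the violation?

E=5: rows 1, 6 → A = 417, 417 ✓
E=2: rows 2, 7 → A = 412, 412 ✓
E=7: rows 3, 5 → A = 417, 417 ✓
E=4: rows 4, 8 → A takes values {409, 419} — violation
The only E value with inconsistent A is E=4.

4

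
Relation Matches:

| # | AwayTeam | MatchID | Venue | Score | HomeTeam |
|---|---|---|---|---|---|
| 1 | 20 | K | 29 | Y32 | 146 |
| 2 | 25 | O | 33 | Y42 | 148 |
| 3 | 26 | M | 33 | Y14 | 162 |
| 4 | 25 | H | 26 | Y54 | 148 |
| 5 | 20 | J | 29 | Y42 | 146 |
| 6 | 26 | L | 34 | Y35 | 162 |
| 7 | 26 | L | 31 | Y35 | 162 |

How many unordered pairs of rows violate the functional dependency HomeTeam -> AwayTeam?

0

HomeTeam=146: all 2 rows agree on AwayTeam — 0 pairs.
HomeTeam=148: all 2 rows agree on AwayTeam — 0 pairs.
HomeTeam=162: all 3 rows agree on AwayTeam — 0 pairs.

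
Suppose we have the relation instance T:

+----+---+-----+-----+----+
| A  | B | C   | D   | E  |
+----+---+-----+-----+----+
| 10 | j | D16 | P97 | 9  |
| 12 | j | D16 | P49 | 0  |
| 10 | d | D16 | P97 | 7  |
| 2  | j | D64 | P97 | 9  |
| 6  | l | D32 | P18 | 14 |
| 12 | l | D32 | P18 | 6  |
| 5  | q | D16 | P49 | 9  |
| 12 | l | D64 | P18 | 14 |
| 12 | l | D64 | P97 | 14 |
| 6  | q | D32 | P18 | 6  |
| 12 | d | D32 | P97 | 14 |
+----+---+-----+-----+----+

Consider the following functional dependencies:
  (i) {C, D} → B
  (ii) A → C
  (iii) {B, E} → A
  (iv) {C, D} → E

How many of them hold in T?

0

(i) {C, D} → B: (C=D16, D=P97): 2 rows → B takes values {j, d} — violation; (C=D16, D=P49): 2 rows → B takes values {j, q} — violation; (C=D64, D=P97): 2 rows → B takes values {j, l} — violation; (C=D32, D=P18): 3 rows → B takes values {l, q} — violation — fails.
(ii) A → C: A=12: 5 rows → C takes values {D16, D32, D64} — violation — fails.
(iii) {B, E} → A: (B=j, E=9): 2 rows → A takes values {10, 2} — violation; (B=l, E=14): 3 rows → A takes values {6, 12} — violation — fails.
(iv) {C, D} → E: (C=D16, D=P97): 2 rows → E takes values {9, 7} — violation; (C=D16, D=P49): 2 rows → E takes values {0, 9} — violation; (C=D64, D=P97): 2 rows → E takes values {9, 14} — violation; (C=D32, D=P18): 3 rows → E takes values {14, 6} — violation — fails.
None of the 4 dependencies hold.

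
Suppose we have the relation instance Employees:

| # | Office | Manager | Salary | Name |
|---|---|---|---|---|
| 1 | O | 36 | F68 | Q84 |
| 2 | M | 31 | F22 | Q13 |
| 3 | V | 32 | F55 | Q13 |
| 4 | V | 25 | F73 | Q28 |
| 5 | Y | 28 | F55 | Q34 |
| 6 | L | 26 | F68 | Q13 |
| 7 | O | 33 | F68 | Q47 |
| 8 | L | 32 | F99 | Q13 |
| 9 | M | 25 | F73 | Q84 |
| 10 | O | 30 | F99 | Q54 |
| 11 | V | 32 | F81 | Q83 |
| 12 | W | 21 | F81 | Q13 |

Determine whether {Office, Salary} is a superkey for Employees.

Rows 1 and 7 have the same {Office, Salary} value (Office=O, Salary=F68) but are distinct tuples, so {Office, Salary} does not determine every attribute — not a superkey.

No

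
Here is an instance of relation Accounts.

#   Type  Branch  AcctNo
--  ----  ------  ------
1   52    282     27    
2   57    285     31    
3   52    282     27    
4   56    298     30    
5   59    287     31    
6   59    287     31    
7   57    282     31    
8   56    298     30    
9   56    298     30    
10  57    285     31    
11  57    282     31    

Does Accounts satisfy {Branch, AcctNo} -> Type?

Yes

(Branch=282, AcctNo=27): rows 1, 3 → Type = 52, 52 ✓
(Branch=285, AcctNo=31): rows 2, 10 → Type = 57, 57 ✓
(Branch=298, AcctNo=30): rows 4, 8, 9 → Type = 56, 56, 56 ✓
(Branch=287, AcctNo=31): rows 5, 6 → Type = 59, 59 ✓
(Branch=282, AcctNo=31): rows 7, 11 → Type = 57, 57 ✓
Every {Branch, AcctNo} value is associated with a single Type value, so {Branch, AcctNo} -> Type holds.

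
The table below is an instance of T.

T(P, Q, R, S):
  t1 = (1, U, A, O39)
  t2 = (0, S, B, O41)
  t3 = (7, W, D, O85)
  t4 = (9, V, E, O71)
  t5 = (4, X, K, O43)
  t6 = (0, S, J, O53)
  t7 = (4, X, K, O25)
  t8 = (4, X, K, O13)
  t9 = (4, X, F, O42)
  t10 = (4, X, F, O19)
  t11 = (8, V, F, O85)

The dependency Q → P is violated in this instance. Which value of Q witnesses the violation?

Q=U: row 1 → P = 1 ✓
Q=S: rows 2, 6 → P = 0, 0 ✓
Q=W: row 3 → P = 7 ✓
Q=V: rows 4, 11 → P takes values {9, 8} — violation
Q=X: rows 5, 7, 8, 9, 10 → P = 4, 4, 4, 4, 4 ✓
The only Q value with inconsistent P is Q=V.

V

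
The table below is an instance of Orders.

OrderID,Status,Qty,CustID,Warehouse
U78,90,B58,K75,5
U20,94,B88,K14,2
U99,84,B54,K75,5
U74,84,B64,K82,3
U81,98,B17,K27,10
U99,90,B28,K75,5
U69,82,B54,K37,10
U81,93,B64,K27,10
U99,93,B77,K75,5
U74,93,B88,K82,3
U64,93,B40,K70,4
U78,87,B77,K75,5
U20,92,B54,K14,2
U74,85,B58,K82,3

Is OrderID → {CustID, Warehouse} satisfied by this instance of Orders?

OrderID=U78: 2 rows → {CustID,Warehouse} = (K75, 5), (K75, 5) ✓
OrderID=U20: 2 rows → {CustID,Warehouse} = (K14, 2), (K14, 2) ✓
OrderID=U99: 3 rows → {CustID,Warehouse} = (K75, 5), (K75, 5), (K75, 5) ✓
OrderID=U74: 3 rows → {CustID,Warehouse} = (K82, 3), (K82, 3), (K82, 3) ✓
OrderID=U81: 2 rows → {CustID,Warehouse} = (K27, 10), (K27, 10) ✓
OrderID=U69: 1 row → {CustID,Warehouse} = (K37, 10) ✓
OrderID=U64: 1 row → {CustID,Warehouse} = (K70, 4) ✓
Every OrderID value is associated with a single {CustID, Warehouse} value, so OrderID → {CustID, Warehouse} holds.

Yes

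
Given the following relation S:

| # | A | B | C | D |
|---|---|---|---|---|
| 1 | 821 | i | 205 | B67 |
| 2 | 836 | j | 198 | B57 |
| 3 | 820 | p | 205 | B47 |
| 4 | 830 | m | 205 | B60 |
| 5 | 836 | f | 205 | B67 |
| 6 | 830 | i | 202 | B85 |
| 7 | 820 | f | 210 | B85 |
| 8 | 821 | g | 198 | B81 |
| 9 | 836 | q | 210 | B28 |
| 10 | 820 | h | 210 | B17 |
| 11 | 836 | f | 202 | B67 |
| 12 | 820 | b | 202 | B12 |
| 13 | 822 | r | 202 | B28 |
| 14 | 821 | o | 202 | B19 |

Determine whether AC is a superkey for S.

Rows 7 and 10 have the same AC value (A=820, C=210) but are distinct tuples, so AC does not determine every attribute — not a superkey.

No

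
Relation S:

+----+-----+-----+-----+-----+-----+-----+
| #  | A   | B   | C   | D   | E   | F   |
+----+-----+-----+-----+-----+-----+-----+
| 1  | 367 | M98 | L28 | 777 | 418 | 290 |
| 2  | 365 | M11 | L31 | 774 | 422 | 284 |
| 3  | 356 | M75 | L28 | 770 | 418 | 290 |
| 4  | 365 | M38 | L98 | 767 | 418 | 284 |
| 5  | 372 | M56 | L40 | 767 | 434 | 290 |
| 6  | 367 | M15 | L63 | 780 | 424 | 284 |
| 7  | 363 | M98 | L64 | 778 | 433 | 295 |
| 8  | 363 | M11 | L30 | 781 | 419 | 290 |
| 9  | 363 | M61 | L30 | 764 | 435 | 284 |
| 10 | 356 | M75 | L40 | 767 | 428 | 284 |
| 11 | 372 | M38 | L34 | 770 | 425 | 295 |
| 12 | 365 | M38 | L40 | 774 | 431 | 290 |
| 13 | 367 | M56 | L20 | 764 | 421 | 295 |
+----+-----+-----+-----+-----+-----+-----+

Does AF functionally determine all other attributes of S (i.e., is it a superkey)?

Rows 2 and 4 have the same AF value (A=365, F=284) but are distinct tuples, so AF does not determine every attribute — not a superkey.

No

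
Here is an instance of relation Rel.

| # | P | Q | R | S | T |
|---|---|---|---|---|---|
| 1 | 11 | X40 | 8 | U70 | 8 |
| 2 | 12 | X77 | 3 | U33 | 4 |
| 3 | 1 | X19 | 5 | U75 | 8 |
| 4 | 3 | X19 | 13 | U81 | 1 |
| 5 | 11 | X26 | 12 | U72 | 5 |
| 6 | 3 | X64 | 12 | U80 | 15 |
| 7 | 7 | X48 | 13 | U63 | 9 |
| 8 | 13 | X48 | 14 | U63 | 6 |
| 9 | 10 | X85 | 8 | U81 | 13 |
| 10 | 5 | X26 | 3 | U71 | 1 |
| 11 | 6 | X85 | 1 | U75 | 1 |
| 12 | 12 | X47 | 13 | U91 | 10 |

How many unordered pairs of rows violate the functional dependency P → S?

P=11: violating pairs (1,5) — 1 pair.
P=12: violating pairs (2,12) — 1 pair.
P=3: violating pairs (4,6) — 1 pair.

3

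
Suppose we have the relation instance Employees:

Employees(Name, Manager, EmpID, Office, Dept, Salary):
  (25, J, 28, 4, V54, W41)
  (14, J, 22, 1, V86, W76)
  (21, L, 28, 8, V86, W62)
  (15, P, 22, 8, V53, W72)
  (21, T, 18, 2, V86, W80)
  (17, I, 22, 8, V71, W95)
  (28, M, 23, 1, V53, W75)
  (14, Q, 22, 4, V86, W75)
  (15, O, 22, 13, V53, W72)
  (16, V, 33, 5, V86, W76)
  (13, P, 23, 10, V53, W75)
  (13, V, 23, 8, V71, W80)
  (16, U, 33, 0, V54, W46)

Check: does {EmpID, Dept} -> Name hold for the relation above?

(EmpID=28, Dept=V54): 1 row → Name = 25 ✓
(EmpID=22, Dept=V86): 2 rows → Name = 14, 14 ✓
(EmpID=28, Dept=V86): 1 row → Name = 21 ✓
(EmpID=22, Dept=V53): 2 rows → Name = 15, 15 ✓
(EmpID=18, Dept=V86): 1 row → Name = 21 ✓
(EmpID=22, Dept=V71): 1 row → Name = 17 ✓
(EmpID=23, Dept=V53): 2 rows → Name takes values {28, 13} — violation
(EmpID=33, Dept=V86): 1 row → Name = 16 ✓
(EmpID=23, Dept=V71): 1 row → Name = 13 ✓
(EmpID=33, Dept=V54): 1 row → Name = 16 ✓
Two rows agree on {EmpID, Dept} but differ on Name, so {EmpID, Dept} -> Name does not hold.

No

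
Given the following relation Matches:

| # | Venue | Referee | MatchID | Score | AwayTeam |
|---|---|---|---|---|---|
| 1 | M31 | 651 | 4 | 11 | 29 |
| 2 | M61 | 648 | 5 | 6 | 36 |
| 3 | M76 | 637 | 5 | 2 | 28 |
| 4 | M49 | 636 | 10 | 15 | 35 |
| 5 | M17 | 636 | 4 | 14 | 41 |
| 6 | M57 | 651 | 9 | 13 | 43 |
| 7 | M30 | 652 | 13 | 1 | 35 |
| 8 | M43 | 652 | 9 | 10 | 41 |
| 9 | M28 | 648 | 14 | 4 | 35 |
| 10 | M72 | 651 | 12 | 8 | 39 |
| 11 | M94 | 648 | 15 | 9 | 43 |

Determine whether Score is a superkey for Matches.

Yes

All 11 rows have distinct Score values, so Score → (all attributes) holds and Score is a superkey.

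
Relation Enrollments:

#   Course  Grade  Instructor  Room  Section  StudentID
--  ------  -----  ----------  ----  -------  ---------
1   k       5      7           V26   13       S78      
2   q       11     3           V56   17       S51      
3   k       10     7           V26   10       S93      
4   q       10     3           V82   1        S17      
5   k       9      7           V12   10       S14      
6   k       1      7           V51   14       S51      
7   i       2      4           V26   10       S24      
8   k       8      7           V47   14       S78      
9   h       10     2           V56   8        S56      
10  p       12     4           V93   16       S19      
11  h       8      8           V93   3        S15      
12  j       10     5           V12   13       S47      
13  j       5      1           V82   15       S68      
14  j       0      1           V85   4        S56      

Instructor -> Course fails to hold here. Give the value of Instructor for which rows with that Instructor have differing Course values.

Instructor=7: rows 1, 3, 5, 6, 8 → Course = k, k, k, k, k ✓
Instructor=3: rows 2, 4 → Course = q, q ✓
Instructor=4: rows 7, 10 → Course takes values {i, p} — violation
Instructor=2: row 9 → Course = h ✓
Instructor=8: row 11 → Course = h ✓
Instructor=5: row 12 → Course = j ✓
Instructor=1: rows 13, 14 → Course = j, j ✓
The only Instructor value with inconsistent Course is Instructor=4.

4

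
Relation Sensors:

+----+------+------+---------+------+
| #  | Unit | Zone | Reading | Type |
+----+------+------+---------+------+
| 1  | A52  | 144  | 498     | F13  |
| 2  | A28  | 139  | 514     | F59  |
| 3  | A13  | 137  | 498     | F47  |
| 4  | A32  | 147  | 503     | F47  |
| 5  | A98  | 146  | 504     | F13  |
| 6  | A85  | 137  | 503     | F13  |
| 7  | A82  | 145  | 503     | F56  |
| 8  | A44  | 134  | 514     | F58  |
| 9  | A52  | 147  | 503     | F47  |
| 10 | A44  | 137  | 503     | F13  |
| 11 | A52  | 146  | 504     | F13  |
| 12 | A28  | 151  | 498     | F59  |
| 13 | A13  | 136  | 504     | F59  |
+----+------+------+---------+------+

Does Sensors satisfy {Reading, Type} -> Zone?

Yes

(Reading=498, Type=F13): row 1 → Zone = 144 ✓
(Reading=514, Type=F59): row 2 → Zone = 139 ✓
(Reading=498, Type=F47): row 3 → Zone = 137 ✓
(Reading=503, Type=F47): rows 4, 9 → Zone = 147, 147 ✓
(Reading=504, Type=F13): rows 5, 11 → Zone = 146, 146 ✓
(Reading=503, Type=F13): rows 6, 10 → Zone = 137, 137 ✓
(Reading=503, Type=F56): row 7 → Zone = 145 ✓
(Reading=514, Type=F58): row 8 → Zone = 134 ✓
(Reading=498, Type=F59): row 12 → Zone = 151 ✓
(Reading=504, Type=F59): row 13 → Zone = 136 ✓
Every {Reading, Type} value is associated with a single Zone value, so {Reading, Type} -> Zone holds.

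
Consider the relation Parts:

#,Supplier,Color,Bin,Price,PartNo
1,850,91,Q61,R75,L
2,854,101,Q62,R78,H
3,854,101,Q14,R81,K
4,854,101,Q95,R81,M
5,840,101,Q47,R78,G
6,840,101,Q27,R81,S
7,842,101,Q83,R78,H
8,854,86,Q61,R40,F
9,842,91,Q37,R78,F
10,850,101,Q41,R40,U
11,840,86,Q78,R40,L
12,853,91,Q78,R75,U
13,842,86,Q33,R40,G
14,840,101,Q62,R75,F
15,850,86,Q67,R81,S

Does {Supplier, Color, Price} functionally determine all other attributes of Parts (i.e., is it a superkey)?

No

Rows 3 and 4 have the same {Supplier, Color, Price} value (Supplier=854, Color=101, Price=R81) but are distinct tuples, so {Supplier, Color, Price} does not determine every attribute — not a superkey.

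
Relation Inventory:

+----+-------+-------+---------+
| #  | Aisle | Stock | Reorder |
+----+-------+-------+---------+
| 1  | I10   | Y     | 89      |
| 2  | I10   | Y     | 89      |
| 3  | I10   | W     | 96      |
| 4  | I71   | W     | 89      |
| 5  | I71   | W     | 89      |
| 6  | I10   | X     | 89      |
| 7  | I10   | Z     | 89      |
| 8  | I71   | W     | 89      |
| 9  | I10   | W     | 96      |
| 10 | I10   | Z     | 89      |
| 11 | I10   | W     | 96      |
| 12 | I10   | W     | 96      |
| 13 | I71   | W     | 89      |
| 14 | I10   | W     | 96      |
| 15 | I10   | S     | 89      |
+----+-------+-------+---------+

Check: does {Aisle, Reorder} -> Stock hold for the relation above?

No

(Aisle=I10, Reorder=89): rows 1, 2, 6, 7, 10, 15 → Stock takes values {Y, X, Z, S} — violation
(Aisle=I10, Reorder=96): rows 3, 9, 11, 12, 14 → Stock = W, W, W, W, W ✓
(Aisle=I71, Reorder=89): rows 4, 5, 8, 13 → Stock = W, W, W, W ✓
Two rows agree on {Aisle, Reorder} but differ on Stock, so {Aisle, Reorder} -> Stock does not hold.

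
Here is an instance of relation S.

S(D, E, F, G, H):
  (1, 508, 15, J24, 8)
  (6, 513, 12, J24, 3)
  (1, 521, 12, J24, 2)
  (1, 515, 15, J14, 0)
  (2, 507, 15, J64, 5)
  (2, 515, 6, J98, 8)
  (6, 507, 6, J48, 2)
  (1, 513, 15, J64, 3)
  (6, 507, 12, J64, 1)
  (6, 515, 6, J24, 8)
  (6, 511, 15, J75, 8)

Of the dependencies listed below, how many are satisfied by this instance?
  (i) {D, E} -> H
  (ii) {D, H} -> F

(i) {D, E} -> H: (D=6, E=507): 2 rows → H takes values {2, 1} — violation — fails.
(ii) {D, H} -> F: (D=6, H=8): 2 rows → F takes values {6, 15} — violation — fails.
None of the 2 dependencies hold.

0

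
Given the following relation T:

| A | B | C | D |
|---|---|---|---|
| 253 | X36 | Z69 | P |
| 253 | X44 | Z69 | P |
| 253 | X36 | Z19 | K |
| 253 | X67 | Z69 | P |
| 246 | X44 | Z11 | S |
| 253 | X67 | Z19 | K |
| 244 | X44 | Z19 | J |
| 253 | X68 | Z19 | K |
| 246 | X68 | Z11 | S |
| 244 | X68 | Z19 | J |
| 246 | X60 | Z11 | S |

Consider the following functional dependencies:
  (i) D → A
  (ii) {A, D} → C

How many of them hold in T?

(i) D → A: every LHS value maps to a single RHS value — holds.
(ii) {A, D} → C: every LHS value maps to a single RHS value — holds.
2 of the 2 dependencies hold.

2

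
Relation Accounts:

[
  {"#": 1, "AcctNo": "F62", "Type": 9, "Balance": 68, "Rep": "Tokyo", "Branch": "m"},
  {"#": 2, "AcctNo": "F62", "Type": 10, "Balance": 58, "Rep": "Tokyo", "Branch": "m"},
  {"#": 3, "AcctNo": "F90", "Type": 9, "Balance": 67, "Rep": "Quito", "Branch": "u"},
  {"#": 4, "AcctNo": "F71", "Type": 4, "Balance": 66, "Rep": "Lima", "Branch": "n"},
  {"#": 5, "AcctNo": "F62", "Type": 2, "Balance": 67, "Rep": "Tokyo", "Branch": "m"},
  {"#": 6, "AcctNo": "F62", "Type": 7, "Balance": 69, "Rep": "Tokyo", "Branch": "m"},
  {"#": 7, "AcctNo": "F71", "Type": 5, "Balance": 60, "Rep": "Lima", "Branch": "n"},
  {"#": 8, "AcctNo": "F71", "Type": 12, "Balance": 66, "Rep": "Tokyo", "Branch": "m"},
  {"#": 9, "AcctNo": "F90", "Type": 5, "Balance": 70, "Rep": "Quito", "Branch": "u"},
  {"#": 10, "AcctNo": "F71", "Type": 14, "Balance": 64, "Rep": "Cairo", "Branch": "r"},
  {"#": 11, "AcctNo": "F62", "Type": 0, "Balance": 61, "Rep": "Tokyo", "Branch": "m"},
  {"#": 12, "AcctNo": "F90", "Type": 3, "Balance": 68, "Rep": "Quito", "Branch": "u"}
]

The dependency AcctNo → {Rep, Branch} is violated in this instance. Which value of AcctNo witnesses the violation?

AcctNo=F62: rows 1, 2, 5, 6, 11 → {Rep,Branch} = (Tokyo, m), (Tokyo, m), (Tokyo, m), (Tokyo, m), (Tokyo, m) ✓
AcctNo=F90: rows 3, 9, 12 → {Rep,Branch} = (Quito, u), (Quito, u), (Quito, u) ✓
AcctNo=F71: rows 4, 7, 8, 10 → {Rep,Branch} takes values {(Lima, n), (Tokyo, m), (Cairo, r)} — violation
The only AcctNo value with inconsistent RHS is AcctNo=F71.

F71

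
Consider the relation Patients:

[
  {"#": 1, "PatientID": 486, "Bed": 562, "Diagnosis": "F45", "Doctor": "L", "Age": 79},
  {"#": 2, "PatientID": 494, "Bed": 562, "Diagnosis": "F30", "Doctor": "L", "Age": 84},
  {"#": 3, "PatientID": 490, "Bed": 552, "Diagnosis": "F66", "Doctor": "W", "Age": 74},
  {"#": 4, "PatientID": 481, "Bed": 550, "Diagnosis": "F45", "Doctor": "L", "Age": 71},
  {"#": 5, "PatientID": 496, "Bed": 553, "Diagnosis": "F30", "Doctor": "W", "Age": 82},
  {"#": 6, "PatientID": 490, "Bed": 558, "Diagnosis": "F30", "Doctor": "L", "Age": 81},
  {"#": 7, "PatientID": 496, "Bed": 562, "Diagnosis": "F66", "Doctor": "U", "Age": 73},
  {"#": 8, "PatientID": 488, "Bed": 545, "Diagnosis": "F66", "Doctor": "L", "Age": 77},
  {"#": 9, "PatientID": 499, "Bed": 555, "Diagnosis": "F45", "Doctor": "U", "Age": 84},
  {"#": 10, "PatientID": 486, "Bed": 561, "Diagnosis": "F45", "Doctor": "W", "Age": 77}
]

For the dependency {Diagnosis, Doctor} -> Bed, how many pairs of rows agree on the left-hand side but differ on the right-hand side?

2

(Diagnosis=F45, Doctor=L): violating pairs (1,4) — 1 pair.
(Diagnosis=F30, Doctor=L): violating pairs (2,6) — 1 pair.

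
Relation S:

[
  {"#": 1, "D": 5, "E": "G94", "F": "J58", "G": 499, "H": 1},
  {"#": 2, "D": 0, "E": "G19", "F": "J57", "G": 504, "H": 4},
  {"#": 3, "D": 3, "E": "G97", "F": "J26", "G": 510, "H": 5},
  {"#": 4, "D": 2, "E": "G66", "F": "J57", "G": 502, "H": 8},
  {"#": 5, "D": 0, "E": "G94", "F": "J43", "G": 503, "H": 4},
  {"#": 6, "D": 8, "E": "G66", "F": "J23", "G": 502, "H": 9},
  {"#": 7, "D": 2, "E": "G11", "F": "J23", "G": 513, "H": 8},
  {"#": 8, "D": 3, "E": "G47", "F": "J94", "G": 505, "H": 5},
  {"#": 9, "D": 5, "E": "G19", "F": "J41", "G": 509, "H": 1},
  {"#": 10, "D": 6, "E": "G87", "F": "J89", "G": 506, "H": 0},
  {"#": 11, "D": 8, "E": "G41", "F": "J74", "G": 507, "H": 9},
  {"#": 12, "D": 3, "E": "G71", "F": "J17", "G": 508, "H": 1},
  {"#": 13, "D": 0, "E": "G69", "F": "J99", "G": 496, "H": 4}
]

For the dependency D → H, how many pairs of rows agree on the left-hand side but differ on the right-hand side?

2

D=5: all 2 rows agree on H — 0 pairs.
D=0: all 3 rows agree on H — 0 pairs.
D=3: violating pairs (3,12), (8,12) — 2 pairs.
D=2: all 2 rows agree on H — 0 pairs.
D=8: all 2 rows agree on H — 0 pairs.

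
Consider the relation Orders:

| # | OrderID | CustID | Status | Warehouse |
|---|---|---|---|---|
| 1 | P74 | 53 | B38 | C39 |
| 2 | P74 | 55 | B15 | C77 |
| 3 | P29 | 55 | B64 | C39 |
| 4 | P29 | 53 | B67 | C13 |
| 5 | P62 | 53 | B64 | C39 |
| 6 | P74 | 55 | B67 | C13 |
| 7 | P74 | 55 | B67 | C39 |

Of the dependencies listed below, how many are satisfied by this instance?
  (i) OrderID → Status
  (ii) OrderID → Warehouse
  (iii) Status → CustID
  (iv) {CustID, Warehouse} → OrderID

(i) OrderID → Status: OrderID=P74: rows 1, 2, 6, 7 → Status takes values {B38, B15, B67} — violation; OrderID=P29: rows 3, 4 → Status takes values {B64, B67} — violation — fails.
(ii) OrderID → Warehouse: OrderID=P74: rows 1, 2, 6, 7 → Warehouse takes values {C39, C77, C13} — violation; OrderID=P29: rows 3, 4 → Warehouse takes values {C39, C13} — violation — fails.
(iii) Status → CustID: Status=B64: rows 3, 5 → CustID takes values {55, 53} — violation; Status=B67: rows 4, 6, 7 → CustID takes values {53, 55} — violation — fails.
(iv) {CustID, Warehouse} → OrderID: (CustID=53, Warehouse=C39): rows 1, 5 → OrderID takes values {P74, P62} — violation; (CustID=55, Warehouse=C39): rows 3, 7 → OrderID takes values {P29, P74} — violation — fails.
None of the 4 dependencies hold.

0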